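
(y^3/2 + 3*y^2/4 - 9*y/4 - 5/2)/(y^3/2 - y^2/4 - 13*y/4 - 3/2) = (-2*y^3 - 3*y^2 + 9*y + 10)/(-2*y^3 + y^2 + 13*y + 6)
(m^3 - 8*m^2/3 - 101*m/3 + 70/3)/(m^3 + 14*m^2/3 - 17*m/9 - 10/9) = 3*(m - 7)/(3*m + 1)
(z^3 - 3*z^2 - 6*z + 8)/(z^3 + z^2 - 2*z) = (z - 4)/z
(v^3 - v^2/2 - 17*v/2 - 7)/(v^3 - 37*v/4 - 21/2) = 2*(v + 1)/(2*v + 3)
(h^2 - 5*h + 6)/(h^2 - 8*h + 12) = (h - 3)/(h - 6)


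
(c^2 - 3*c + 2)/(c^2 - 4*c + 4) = (c - 1)/(c - 2)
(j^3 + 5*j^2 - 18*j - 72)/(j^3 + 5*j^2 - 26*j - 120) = (j^2 - j - 12)/(j^2 - j - 20)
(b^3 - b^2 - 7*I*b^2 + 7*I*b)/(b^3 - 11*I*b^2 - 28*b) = (b - 1)/(b - 4*I)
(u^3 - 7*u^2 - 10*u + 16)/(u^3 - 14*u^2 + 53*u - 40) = (u + 2)/(u - 5)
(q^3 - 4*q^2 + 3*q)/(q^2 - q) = q - 3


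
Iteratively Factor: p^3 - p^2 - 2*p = (p - 2)*(p^2 + p) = p*(p - 2)*(p + 1)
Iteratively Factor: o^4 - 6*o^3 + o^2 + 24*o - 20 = (o - 5)*(o^3 - o^2 - 4*o + 4) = (o - 5)*(o - 2)*(o^2 + o - 2) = (o - 5)*(o - 2)*(o + 2)*(o - 1)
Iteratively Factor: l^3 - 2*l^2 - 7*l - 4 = (l - 4)*(l^2 + 2*l + 1) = (l - 4)*(l + 1)*(l + 1)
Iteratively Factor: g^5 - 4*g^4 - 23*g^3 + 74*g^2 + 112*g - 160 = (g + 4)*(g^4 - 8*g^3 + 9*g^2 + 38*g - 40) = (g + 2)*(g + 4)*(g^3 - 10*g^2 + 29*g - 20) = (g - 1)*(g + 2)*(g + 4)*(g^2 - 9*g + 20) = (g - 4)*(g - 1)*(g + 2)*(g + 4)*(g - 5)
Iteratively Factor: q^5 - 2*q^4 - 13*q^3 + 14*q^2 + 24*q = (q + 1)*(q^4 - 3*q^3 - 10*q^2 + 24*q) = q*(q + 1)*(q^3 - 3*q^2 - 10*q + 24) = q*(q - 2)*(q + 1)*(q^2 - q - 12) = q*(q - 4)*(q - 2)*(q + 1)*(q + 3)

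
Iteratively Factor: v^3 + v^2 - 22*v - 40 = (v + 4)*(v^2 - 3*v - 10) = (v + 2)*(v + 4)*(v - 5)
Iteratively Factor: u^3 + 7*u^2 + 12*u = (u + 3)*(u^2 + 4*u) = u*(u + 3)*(u + 4)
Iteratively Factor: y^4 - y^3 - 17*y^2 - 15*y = (y + 1)*(y^3 - 2*y^2 - 15*y) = y*(y + 1)*(y^2 - 2*y - 15) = y*(y - 5)*(y + 1)*(y + 3)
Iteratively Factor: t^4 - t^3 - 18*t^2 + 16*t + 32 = (t - 2)*(t^3 + t^2 - 16*t - 16) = (t - 2)*(t + 4)*(t^2 - 3*t - 4) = (t - 2)*(t + 1)*(t + 4)*(t - 4)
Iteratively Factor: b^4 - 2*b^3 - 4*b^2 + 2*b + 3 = (b - 1)*(b^3 - b^2 - 5*b - 3) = (b - 1)*(b + 1)*(b^2 - 2*b - 3) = (b - 1)*(b + 1)^2*(b - 3)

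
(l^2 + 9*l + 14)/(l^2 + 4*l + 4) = (l + 7)/(l + 2)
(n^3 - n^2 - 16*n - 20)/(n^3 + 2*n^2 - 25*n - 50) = (n + 2)/(n + 5)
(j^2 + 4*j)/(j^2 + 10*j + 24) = j/(j + 6)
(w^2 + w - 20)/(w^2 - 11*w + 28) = (w + 5)/(w - 7)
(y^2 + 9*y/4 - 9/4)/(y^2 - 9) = (y - 3/4)/(y - 3)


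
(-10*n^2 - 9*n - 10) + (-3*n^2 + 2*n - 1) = -13*n^2 - 7*n - 11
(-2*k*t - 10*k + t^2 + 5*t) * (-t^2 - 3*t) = 2*k*t^3 + 16*k*t^2 + 30*k*t - t^4 - 8*t^3 - 15*t^2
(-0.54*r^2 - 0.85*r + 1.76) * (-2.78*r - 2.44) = 1.5012*r^3 + 3.6806*r^2 - 2.8188*r - 4.2944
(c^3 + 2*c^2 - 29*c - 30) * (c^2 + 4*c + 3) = c^5 + 6*c^4 - 18*c^3 - 140*c^2 - 207*c - 90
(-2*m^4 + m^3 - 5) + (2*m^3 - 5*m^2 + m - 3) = -2*m^4 + 3*m^3 - 5*m^2 + m - 8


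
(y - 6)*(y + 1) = y^2 - 5*y - 6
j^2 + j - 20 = (j - 4)*(j + 5)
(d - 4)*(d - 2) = d^2 - 6*d + 8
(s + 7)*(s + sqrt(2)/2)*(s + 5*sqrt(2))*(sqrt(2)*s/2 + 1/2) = sqrt(2)*s^4/2 + 7*sqrt(2)*s^3/2 + 6*s^3 + 21*sqrt(2)*s^2/4 + 42*s^2 + 5*s/2 + 147*sqrt(2)*s/4 + 35/2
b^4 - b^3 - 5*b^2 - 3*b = b*(b - 3)*(b + 1)^2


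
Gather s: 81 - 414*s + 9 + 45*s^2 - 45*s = 45*s^2 - 459*s + 90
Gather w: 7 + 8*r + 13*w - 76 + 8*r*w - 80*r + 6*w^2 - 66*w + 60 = -72*r + 6*w^2 + w*(8*r - 53) - 9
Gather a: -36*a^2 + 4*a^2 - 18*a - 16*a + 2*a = -32*a^2 - 32*a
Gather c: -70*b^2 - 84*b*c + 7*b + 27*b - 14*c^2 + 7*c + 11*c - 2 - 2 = -70*b^2 + 34*b - 14*c^2 + c*(18 - 84*b) - 4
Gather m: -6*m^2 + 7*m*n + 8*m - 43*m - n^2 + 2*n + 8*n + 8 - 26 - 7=-6*m^2 + m*(7*n - 35) - n^2 + 10*n - 25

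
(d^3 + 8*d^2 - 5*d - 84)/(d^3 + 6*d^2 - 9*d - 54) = (d^2 + 11*d + 28)/(d^2 + 9*d + 18)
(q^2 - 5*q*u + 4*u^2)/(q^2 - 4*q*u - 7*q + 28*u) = (q - u)/(q - 7)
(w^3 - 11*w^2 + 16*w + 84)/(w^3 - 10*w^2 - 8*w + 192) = (w^2 - 5*w - 14)/(w^2 - 4*w - 32)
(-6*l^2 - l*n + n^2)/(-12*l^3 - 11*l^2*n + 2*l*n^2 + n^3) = (2*l + n)/(4*l^2 + 5*l*n + n^2)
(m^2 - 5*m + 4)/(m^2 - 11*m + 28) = (m - 1)/(m - 7)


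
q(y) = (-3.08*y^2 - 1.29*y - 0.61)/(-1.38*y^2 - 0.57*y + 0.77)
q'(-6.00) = 0.02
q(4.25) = 2.32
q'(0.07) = -3.42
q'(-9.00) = 0.00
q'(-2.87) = 0.21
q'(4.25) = -0.04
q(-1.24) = 5.81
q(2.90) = 2.42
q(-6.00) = 2.28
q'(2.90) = -0.13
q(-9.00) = 2.25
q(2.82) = 2.43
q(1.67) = 2.82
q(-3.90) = 2.36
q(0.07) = -0.99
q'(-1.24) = 15.84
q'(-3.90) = 0.07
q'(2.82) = -0.14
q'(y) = (-6.16*y - 1.29)/(-1.38*y^2 - 0.57*y + 0.77) + (2.76*y + 0.57)*(-3.08*y^2 - 1.29*y - 0.61)/(-1.38*y^2 - 0.57*y + 0.77)^2 = (-0.0246000000000004*y^2 - 6.4268*y - 1.341)/(1.9044*y^4 + 1.5732*y^3 - 1.8003*y^2 - 0.8778*y + 0.5929)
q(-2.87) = 2.49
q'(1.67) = -0.75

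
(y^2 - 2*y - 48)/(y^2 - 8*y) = (y + 6)/y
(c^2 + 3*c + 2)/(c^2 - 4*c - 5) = (c + 2)/(c - 5)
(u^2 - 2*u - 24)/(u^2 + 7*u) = (u^2 - 2*u - 24)/(u*(u + 7))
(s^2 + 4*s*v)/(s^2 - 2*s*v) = (s + 4*v)/(s - 2*v)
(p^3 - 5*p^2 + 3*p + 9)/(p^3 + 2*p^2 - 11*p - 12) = (p - 3)/(p + 4)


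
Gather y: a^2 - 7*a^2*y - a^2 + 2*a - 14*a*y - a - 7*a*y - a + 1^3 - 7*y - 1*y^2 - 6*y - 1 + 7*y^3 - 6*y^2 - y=7*y^3 - 7*y^2 + y*(-7*a^2 - 21*a - 14)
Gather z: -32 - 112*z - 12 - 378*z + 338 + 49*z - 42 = 252 - 441*z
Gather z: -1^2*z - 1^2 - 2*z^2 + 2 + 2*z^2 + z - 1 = 0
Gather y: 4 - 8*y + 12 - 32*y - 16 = -40*y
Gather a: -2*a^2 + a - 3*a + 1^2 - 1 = -2*a^2 - 2*a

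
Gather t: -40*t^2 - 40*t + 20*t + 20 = -40*t^2 - 20*t + 20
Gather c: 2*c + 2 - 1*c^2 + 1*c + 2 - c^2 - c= -2*c^2 + 2*c + 4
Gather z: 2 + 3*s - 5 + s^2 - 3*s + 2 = s^2 - 1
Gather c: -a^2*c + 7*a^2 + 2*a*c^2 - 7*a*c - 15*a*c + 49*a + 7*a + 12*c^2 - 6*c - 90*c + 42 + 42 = 7*a^2 + 56*a + c^2*(2*a + 12) + c*(-a^2 - 22*a - 96) + 84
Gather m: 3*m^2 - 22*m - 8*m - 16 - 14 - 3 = 3*m^2 - 30*m - 33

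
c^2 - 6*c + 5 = (c - 5)*(c - 1)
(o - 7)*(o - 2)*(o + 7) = o^3 - 2*o^2 - 49*o + 98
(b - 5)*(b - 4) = b^2 - 9*b + 20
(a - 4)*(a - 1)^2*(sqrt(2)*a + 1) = sqrt(2)*a^4 - 6*sqrt(2)*a^3 + a^3 - 6*a^2 + 9*sqrt(2)*a^2 - 4*sqrt(2)*a + 9*a - 4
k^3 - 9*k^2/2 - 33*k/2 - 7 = (k - 7)*(k + 1/2)*(k + 2)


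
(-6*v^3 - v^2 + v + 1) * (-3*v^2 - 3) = 18*v^5 + 3*v^4 + 15*v^3 - 3*v - 3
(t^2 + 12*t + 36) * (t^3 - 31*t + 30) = t^5 + 12*t^4 + 5*t^3 - 342*t^2 - 756*t + 1080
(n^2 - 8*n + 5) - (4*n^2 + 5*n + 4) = -3*n^2 - 13*n + 1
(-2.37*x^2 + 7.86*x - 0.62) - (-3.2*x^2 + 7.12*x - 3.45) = 0.83*x^2 + 0.74*x + 2.83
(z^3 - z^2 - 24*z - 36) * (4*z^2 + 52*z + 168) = 4*z^5 + 48*z^4 + 20*z^3 - 1560*z^2 - 5904*z - 6048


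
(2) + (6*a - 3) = 6*a - 1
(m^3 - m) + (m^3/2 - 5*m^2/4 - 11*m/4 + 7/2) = 3*m^3/2 - 5*m^2/4 - 15*m/4 + 7/2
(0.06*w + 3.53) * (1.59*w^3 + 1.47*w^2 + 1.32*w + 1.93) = 0.0954*w^4 + 5.7009*w^3 + 5.2683*w^2 + 4.7754*w + 6.8129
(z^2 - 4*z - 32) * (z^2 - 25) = z^4 - 4*z^3 - 57*z^2 + 100*z + 800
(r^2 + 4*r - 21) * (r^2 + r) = r^4 + 5*r^3 - 17*r^2 - 21*r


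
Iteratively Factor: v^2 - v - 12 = (v - 4)*(v + 3)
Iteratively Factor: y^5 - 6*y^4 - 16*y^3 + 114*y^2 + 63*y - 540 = (y + 3)*(y^4 - 9*y^3 + 11*y^2 + 81*y - 180) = (y - 3)*(y + 3)*(y^3 - 6*y^2 - 7*y + 60) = (y - 4)*(y - 3)*(y + 3)*(y^2 - 2*y - 15) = (y - 4)*(y - 3)*(y + 3)^2*(y - 5)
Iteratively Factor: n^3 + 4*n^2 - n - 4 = (n + 4)*(n^2 - 1) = (n + 1)*(n + 4)*(n - 1)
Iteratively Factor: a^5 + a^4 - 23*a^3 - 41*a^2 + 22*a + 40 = (a + 1)*(a^4 - 23*a^2 - 18*a + 40) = (a - 5)*(a + 1)*(a^3 + 5*a^2 + 2*a - 8) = (a - 5)*(a + 1)*(a + 4)*(a^2 + a - 2) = (a - 5)*(a + 1)*(a + 2)*(a + 4)*(a - 1)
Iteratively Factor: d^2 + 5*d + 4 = (d + 1)*(d + 4)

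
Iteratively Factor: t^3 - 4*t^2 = (t)*(t^2 - 4*t) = t*(t - 4)*(t)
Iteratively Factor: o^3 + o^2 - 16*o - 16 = (o + 1)*(o^2 - 16) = (o - 4)*(o + 1)*(o + 4)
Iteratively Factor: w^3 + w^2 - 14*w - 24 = (w + 3)*(w^2 - 2*w - 8) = (w + 2)*(w + 3)*(w - 4)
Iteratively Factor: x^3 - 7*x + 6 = (x + 3)*(x^2 - 3*x + 2) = (x - 2)*(x + 3)*(x - 1)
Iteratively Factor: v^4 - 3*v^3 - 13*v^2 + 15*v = (v - 5)*(v^3 + 2*v^2 - 3*v) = (v - 5)*(v - 1)*(v^2 + 3*v) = v*(v - 5)*(v - 1)*(v + 3)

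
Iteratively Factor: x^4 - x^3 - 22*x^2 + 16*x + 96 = (x - 3)*(x^3 + 2*x^2 - 16*x - 32) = (x - 4)*(x - 3)*(x^2 + 6*x + 8) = (x - 4)*(x - 3)*(x + 2)*(x + 4)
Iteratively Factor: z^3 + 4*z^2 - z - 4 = (z + 1)*(z^2 + 3*z - 4) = (z - 1)*(z + 1)*(z + 4)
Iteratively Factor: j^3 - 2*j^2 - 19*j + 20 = (j - 1)*(j^2 - j - 20) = (j - 5)*(j - 1)*(j + 4)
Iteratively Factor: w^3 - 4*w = (w + 2)*(w^2 - 2*w) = (w - 2)*(w + 2)*(w)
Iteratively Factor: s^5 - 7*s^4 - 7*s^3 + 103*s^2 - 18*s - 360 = (s - 4)*(s^4 - 3*s^3 - 19*s^2 + 27*s + 90) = (s - 4)*(s + 3)*(s^3 - 6*s^2 - s + 30) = (s - 5)*(s - 4)*(s + 3)*(s^2 - s - 6) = (s - 5)*(s - 4)*(s - 3)*(s + 3)*(s + 2)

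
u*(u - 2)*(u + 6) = u^3 + 4*u^2 - 12*u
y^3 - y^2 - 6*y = y*(y - 3)*(y + 2)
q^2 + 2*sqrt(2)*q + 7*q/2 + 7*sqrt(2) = (q + 7/2)*(q + 2*sqrt(2))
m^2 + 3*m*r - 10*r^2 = (m - 2*r)*(m + 5*r)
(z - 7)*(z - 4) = z^2 - 11*z + 28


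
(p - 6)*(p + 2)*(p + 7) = p^3 + 3*p^2 - 40*p - 84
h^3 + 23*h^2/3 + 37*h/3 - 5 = (h - 1/3)*(h + 3)*(h + 5)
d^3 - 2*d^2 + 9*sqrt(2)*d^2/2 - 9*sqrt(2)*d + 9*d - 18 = (d - 2)*(d + 3*sqrt(2)/2)*(d + 3*sqrt(2))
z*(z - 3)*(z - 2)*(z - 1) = z^4 - 6*z^3 + 11*z^2 - 6*z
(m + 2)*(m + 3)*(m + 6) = m^3 + 11*m^2 + 36*m + 36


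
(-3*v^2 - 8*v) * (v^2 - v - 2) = -3*v^4 - 5*v^3 + 14*v^2 + 16*v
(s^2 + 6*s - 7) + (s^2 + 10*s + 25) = 2*s^2 + 16*s + 18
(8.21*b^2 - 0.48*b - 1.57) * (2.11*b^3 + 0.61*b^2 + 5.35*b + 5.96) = 17.3231*b^5 + 3.9953*b^4 + 40.318*b^3 + 45.4059*b^2 - 11.2603*b - 9.3572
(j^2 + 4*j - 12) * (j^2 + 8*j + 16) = j^4 + 12*j^3 + 36*j^2 - 32*j - 192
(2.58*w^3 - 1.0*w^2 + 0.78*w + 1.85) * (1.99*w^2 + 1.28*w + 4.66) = 5.1342*w^5 + 1.3124*w^4 + 12.295*w^3 + 0.0199000000000003*w^2 + 6.0028*w + 8.621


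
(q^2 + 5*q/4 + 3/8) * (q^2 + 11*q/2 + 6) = q^4 + 27*q^3/4 + 53*q^2/4 + 153*q/16 + 9/4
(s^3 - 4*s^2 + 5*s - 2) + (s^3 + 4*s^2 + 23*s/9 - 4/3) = 2*s^3 + 68*s/9 - 10/3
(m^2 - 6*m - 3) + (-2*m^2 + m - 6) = -m^2 - 5*m - 9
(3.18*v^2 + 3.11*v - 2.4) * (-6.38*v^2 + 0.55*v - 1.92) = -20.2884*v^4 - 18.0928*v^3 + 10.9169*v^2 - 7.2912*v + 4.608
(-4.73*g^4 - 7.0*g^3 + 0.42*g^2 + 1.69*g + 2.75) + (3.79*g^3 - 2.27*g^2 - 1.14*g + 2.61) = -4.73*g^4 - 3.21*g^3 - 1.85*g^2 + 0.55*g + 5.36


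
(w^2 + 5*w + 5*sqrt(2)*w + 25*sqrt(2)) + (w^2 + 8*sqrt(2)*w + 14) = 2*w^2 + 5*w + 13*sqrt(2)*w + 14 + 25*sqrt(2)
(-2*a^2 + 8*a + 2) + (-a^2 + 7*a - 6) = -3*a^2 + 15*a - 4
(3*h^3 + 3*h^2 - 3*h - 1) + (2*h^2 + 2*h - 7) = 3*h^3 + 5*h^2 - h - 8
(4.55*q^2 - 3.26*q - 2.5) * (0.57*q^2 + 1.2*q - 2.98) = 2.5935*q^4 + 3.6018*q^3 - 18.896*q^2 + 6.7148*q + 7.45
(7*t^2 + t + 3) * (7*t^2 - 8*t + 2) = 49*t^4 - 49*t^3 + 27*t^2 - 22*t + 6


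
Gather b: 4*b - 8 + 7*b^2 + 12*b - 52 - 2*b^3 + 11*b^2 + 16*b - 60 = -2*b^3 + 18*b^2 + 32*b - 120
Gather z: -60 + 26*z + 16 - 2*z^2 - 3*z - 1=-2*z^2 + 23*z - 45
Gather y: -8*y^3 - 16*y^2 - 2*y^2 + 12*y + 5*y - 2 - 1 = -8*y^3 - 18*y^2 + 17*y - 3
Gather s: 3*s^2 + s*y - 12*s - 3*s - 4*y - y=3*s^2 + s*(y - 15) - 5*y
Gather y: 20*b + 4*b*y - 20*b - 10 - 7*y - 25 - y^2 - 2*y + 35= -y^2 + y*(4*b - 9)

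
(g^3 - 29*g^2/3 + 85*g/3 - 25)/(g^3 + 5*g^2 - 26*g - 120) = (g^2 - 14*g/3 + 5)/(g^2 + 10*g + 24)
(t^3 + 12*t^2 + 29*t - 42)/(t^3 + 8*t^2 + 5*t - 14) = (t + 6)/(t + 2)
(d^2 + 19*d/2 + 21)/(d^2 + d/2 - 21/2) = (d + 6)/(d - 3)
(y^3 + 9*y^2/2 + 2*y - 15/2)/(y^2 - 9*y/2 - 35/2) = (y^2 + 2*y - 3)/(y - 7)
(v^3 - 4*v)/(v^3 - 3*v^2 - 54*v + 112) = v*(v + 2)/(v^2 - v - 56)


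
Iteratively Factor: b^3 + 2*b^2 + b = (b + 1)*(b^2 + b) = (b + 1)^2*(b)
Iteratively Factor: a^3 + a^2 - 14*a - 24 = (a - 4)*(a^2 + 5*a + 6) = (a - 4)*(a + 2)*(a + 3)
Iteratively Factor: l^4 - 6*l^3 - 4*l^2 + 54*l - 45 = (l - 1)*(l^3 - 5*l^2 - 9*l + 45) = (l - 1)*(l + 3)*(l^2 - 8*l + 15) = (l - 5)*(l - 1)*(l + 3)*(l - 3)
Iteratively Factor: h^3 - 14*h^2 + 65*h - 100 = (h - 5)*(h^2 - 9*h + 20) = (h - 5)^2*(h - 4)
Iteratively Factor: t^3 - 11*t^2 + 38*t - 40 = (t - 4)*(t^2 - 7*t + 10) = (t - 5)*(t - 4)*(t - 2)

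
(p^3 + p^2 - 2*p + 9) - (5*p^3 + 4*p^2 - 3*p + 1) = -4*p^3 - 3*p^2 + p + 8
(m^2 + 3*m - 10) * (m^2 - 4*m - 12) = m^4 - m^3 - 34*m^2 + 4*m + 120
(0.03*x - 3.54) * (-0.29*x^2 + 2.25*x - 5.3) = -0.0087*x^3 + 1.0941*x^2 - 8.124*x + 18.762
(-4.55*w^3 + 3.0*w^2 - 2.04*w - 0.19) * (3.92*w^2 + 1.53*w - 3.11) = -17.836*w^5 + 4.7985*w^4 + 10.7437*w^3 - 13.196*w^2 + 6.0537*w + 0.5909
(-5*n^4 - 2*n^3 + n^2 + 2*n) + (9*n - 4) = -5*n^4 - 2*n^3 + n^2 + 11*n - 4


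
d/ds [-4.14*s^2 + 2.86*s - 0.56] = 2.86 - 8.28*s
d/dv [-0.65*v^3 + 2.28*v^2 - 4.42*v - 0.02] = -1.95*v^2 + 4.56*v - 4.42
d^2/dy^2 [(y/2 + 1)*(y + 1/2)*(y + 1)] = 3*y + 7/2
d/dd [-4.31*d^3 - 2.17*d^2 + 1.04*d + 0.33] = -12.93*d^2 - 4.34*d + 1.04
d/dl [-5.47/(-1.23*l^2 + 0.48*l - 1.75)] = (2.6256 - 13.4562*l)/(1.23*l^2 - 0.48*l + 1.75)^2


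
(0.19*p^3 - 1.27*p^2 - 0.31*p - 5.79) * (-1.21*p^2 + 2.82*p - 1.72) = -0.2299*p^5 + 2.0725*p^4 - 3.5331*p^3 + 8.3161*p^2 - 15.7946*p + 9.9588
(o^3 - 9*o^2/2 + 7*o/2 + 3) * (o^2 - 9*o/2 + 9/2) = o^5 - 9*o^4 + 113*o^3/4 - 33*o^2 + 9*o/4 + 27/2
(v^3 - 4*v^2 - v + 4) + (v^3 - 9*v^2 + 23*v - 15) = 2*v^3 - 13*v^2 + 22*v - 11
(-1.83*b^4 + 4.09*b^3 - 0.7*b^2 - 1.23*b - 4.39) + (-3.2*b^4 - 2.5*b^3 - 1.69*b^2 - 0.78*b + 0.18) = -5.03*b^4 + 1.59*b^3 - 2.39*b^2 - 2.01*b - 4.21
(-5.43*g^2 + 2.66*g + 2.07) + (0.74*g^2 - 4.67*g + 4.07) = -4.69*g^2 - 2.01*g + 6.14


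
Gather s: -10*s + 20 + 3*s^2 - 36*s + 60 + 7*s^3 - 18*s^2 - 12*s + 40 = 7*s^3 - 15*s^2 - 58*s + 120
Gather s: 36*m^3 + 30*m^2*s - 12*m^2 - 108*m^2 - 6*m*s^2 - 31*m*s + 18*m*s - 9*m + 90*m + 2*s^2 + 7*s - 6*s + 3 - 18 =36*m^3 - 120*m^2 + 81*m + s^2*(2 - 6*m) + s*(30*m^2 - 13*m + 1) - 15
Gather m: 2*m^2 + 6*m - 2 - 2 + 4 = 2*m^2 + 6*m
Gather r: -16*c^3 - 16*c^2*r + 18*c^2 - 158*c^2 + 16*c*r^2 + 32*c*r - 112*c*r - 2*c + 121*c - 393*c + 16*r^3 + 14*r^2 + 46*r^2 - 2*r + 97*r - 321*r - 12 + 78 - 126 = -16*c^3 - 140*c^2 - 274*c + 16*r^3 + r^2*(16*c + 60) + r*(-16*c^2 - 80*c - 226) - 60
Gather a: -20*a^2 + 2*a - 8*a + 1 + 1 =-20*a^2 - 6*a + 2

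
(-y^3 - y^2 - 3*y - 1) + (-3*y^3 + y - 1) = -4*y^3 - y^2 - 2*y - 2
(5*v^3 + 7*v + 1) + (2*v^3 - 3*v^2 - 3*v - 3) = 7*v^3 - 3*v^2 + 4*v - 2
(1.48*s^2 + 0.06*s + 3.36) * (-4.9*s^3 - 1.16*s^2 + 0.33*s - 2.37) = -7.252*s^5 - 2.0108*s^4 - 16.0452*s^3 - 7.3854*s^2 + 0.9666*s - 7.9632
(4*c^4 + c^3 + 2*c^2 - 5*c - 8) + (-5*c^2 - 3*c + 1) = 4*c^4 + c^3 - 3*c^2 - 8*c - 7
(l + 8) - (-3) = l + 11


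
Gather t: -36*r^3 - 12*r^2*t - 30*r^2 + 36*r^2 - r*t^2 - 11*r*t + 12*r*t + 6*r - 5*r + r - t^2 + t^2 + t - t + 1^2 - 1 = -36*r^3 + 6*r^2 - r*t^2 + 2*r + t*(-12*r^2 + r)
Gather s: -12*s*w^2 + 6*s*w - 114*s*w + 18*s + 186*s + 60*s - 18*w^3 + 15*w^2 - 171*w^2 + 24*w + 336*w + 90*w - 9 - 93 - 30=s*(-12*w^2 - 108*w + 264) - 18*w^3 - 156*w^2 + 450*w - 132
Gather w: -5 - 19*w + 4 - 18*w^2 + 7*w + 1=-18*w^2 - 12*w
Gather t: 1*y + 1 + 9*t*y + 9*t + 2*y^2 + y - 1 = t*(9*y + 9) + 2*y^2 + 2*y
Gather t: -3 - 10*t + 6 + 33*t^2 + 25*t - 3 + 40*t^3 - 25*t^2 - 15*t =40*t^3 + 8*t^2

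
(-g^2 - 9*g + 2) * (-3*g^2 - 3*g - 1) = 3*g^4 + 30*g^3 + 22*g^2 + 3*g - 2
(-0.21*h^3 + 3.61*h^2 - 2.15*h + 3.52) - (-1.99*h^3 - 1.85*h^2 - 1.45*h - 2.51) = 1.78*h^3 + 5.46*h^2 - 0.7*h + 6.03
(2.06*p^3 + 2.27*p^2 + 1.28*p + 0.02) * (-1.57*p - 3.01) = -3.2342*p^4 - 9.7645*p^3 - 8.8423*p^2 - 3.8842*p - 0.0602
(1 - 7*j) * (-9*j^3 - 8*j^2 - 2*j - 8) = 63*j^4 + 47*j^3 + 6*j^2 + 54*j - 8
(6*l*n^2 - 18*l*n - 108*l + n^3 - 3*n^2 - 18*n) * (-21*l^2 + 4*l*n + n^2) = -126*l^3*n^2 + 378*l^3*n + 2268*l^3 + 3*l^2*n^3 - 9*l^2*n^2 - 54*l^2*n + 10*l*n^4 - 30*l*n^3 - 180*l*n^2 + n^5 - 3*n^4 - 18*n^3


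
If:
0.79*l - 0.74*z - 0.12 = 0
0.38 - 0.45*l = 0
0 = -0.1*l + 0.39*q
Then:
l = 0.84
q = 0.22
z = 0.74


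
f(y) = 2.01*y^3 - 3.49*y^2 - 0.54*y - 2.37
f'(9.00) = 425.07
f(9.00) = 1175.37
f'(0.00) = -0.54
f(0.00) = -2.37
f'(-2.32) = 48.11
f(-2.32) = -45.00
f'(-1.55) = 24.77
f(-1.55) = -17.40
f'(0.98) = -1.59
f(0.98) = -4.36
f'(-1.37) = 20.34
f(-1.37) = -13.35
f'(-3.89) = 117.86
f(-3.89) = -171.40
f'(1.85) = 7.18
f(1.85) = -2.59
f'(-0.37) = 2.87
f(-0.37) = -2.75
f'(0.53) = -2.55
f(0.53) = -3.34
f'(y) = 6.03*y^2 - 6.98*y - 0.54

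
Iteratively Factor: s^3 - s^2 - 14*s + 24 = (s - 2)*(s^2 + s - 12) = (s - 3)*(s - 2)*(s + 4)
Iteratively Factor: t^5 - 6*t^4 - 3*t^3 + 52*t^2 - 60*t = (t - 2)*(t^4 - 4*t^3 - 11*t^2 + 30*t) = (t - 5)*(t - 2)*(t^3 + t^2 - 6*t) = (t - 5)*(t - 2)^2*(t^2 + 3*t) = t*(t - 5)*(t - 2)^2*(t + 3)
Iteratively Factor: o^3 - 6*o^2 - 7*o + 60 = (o + 3)*(o^2 - 9*o + 20) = (o - 5)*(o + 3)*(o - 4)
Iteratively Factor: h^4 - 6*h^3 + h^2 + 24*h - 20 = (h - 5)*(h^3 - h^2 - 4*h + 4) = (h - 5)*(h - 1)*(h^2 - 4) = (h - 5)*(h - 1)*(h + 2)*(h - 2)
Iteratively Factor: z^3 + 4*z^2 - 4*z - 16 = (z + 4)*(z^2 - 4) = (z - 2)*(z + 4)*(z + 2)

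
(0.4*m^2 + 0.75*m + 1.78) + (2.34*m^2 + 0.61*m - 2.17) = 2.74*m^2 + 1.36*m - 0.39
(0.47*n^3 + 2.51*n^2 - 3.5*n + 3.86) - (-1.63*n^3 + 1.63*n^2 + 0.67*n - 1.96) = 2.1*n^3 + 0.88*n^2 - 4.17*n + 5.82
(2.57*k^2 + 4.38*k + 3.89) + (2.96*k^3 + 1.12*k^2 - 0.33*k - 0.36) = 2.96*k^3 + 3.69*k^2 + 4.05*k + 3.53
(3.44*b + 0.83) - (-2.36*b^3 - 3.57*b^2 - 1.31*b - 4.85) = 2.36*b^3 + 3.57*b^2 + 4.75*b + 5.68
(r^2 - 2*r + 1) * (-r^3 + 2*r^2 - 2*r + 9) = -r^5 + 4*r^4 - 7*r^3 + 15*r^2 - 20*r + 9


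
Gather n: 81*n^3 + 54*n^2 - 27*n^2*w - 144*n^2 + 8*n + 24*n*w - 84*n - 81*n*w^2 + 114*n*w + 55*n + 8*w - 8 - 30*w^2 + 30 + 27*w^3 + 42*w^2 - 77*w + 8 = 81*n^3 + n^2*(-27*w - 90) + n*(-81*w^2 + 138*w - 21) + 27*w^3 + 12*w^2 - 69*w + 30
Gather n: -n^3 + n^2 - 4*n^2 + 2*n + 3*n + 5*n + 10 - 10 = -n^3 - 3*n^2 + 10*n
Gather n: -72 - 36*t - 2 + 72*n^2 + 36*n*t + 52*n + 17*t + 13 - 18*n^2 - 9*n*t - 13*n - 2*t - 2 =54*n^2 + n*(27*t + 39) - 21*t - 63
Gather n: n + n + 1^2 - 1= 2*n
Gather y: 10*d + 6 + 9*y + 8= 10*d + 9*y + 14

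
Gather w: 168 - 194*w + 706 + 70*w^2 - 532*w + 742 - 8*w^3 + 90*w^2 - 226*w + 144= -8*w^3 + 160*w^2 - 952*w + 1760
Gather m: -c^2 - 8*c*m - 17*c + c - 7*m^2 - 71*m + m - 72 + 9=-c^2 - 16*c - 7*m^2 + m*(-8*c - 70) - 63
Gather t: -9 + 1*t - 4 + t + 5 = 2*t - 8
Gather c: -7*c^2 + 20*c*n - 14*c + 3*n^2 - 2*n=-7*c^2 + c*(20*n - 14) + 3*n^2 - 2*n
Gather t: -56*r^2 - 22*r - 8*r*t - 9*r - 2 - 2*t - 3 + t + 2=-56*r^2 - 31*r + t*(-8*r - 1) - 3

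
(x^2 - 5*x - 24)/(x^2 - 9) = (x - 8)/(x - 3)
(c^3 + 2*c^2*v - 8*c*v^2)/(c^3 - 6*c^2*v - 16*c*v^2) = (-c^2 - 2*c*v + 8*v^2)/(-c^2 + 6*c*v + 16*v^2)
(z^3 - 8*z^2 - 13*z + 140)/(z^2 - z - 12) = (-z^3 + 8*z^2 + 13*z - 140)/(-z^2 + z + 12)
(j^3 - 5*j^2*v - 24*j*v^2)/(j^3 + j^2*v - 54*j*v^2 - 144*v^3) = j/(j + 6*v)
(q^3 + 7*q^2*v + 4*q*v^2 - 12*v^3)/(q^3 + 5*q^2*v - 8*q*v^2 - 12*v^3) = (q^2 + q*v - 2*v^2)/(q^2 - q*v - 2*v^2)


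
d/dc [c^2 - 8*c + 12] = 2*c - 8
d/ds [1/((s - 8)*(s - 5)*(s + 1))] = (-(s - 8)*(s - 5) - (s - 8)*(s + 1) - (s - 5)*(s + 1))/((s - 8)^2*(s - 5)^2*(s + 1)^2)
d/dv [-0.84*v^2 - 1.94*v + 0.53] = -1.68*v - 1.94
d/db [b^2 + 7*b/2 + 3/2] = 2*b + 7/2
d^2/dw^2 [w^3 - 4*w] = 6*w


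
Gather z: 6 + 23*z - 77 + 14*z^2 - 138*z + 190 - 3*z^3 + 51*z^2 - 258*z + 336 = -3*z^3 + 65*z^2 - 373*z + 455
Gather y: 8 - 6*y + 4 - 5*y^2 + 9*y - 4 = -5*y^2 + 3*y + 8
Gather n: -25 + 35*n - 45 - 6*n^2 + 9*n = -6*n^2 + 44*n - 70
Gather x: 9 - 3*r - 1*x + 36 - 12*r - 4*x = -15*r - 5*x + 45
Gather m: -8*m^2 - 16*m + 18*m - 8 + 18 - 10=-8*m^2 + 2*m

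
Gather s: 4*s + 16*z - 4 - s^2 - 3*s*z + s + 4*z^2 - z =-s^2 + s*(5 - 3*z) + 4*z^2 + 15*z - 4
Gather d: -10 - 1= -11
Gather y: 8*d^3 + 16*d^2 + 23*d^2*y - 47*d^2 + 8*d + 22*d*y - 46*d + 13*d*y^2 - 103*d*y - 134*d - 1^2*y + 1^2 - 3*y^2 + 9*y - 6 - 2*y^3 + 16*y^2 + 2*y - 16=8*d^3 - 31*d^2 - 172*d - 2*y^3 + y^2*(13*d + 13) + y*(23*d^2 - 81*d + 10) - 21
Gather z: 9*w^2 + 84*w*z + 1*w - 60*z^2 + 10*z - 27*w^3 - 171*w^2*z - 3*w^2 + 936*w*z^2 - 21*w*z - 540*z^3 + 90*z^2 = -27*w^3 + 6*w^2 + w - 540*z^3 + z^2*(936*w + 30) + z*(-171*w^2 + 63*w + 10)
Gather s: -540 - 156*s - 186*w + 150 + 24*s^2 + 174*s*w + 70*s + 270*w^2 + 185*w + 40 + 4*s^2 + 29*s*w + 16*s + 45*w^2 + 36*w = 28*s^2 + s*(203*w - 70) + 315*w^2 + 35*w - 350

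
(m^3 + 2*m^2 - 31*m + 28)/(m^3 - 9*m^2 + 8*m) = (m^2 + 3*m - 28)/(m*(m - 8))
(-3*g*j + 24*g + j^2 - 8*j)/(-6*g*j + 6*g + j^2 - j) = (3*g*j - 24*g - j^2 + 8*j)/(6*g*j - 6*g - j^2 + j)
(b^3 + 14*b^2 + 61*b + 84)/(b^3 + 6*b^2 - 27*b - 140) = (b + 3)/(b - 5)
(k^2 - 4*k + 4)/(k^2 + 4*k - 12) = (k - 2)/(k + 6)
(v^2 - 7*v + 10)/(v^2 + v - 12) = (v^2 - 7*v + 10)/(v^2 + v - 12)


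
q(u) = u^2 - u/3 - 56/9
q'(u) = 2*u - 1/3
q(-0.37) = -5.96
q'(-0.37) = -1.07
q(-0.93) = -5.05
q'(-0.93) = -2.19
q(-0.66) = -5.57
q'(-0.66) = -1.65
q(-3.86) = 9.96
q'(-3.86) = -8.05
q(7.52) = 47.82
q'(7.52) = 14.71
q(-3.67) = 8.47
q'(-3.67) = -7.67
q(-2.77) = 2.37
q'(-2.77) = -5.87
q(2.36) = -1.44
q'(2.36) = 4.39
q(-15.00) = 223.78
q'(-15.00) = -30.33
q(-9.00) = 77.78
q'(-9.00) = -18.33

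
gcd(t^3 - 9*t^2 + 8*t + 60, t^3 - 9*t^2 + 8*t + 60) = t^3 - 9*t^2 + 8*t + 60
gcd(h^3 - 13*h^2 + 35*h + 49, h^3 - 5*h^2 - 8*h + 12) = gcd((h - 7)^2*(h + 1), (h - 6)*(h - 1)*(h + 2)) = 1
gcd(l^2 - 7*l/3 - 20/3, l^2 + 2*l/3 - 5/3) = l + 5/3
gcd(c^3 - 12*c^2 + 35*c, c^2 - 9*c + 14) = c - 7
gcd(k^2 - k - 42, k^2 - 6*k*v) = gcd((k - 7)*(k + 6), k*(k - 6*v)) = 1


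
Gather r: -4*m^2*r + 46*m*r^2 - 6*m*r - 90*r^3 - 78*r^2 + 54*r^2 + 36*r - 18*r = -90*r^3 + r^2*(46*m - 24) + r*(-4*m^2 - 6*m + 18)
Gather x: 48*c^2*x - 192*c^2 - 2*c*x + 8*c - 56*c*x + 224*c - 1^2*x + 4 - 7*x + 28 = -192*c^2 + 232*c + x*(48*c^2 - 58*c - 8) + 32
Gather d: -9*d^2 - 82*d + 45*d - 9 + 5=-9*d^2 - 37*d - 4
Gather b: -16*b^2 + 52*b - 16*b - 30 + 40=-16*b^2 + 36*b + 10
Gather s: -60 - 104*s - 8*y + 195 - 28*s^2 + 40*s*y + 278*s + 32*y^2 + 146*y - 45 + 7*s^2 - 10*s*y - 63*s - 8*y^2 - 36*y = -21*s^2 + s*(30*y + 111) + 24*y^2 + 102*y + 90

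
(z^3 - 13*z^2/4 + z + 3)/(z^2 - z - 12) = (-z^3 + 13*z^2/4 - z - 3)/(-z^2 + z + 12)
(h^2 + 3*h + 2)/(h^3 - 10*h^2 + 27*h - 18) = (h^2 + 3*h + 2)/(h^3 - 10*h^2 + 27*h - 18)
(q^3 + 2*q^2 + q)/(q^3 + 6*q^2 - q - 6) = q*(q + 1)/(q^2 + 5*q - 6)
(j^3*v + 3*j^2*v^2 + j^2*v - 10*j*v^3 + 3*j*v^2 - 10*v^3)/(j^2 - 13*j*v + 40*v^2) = v*(j^3 + 3*j^2*v + j^2 - 10*j*v^2 + 3*j*v - 10*v^2)/(j^2 - 13*j*v + 40*v^2)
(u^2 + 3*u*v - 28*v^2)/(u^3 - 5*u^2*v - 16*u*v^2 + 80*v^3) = (u + 7*v)/(u^2 - u*v - 20*v^2)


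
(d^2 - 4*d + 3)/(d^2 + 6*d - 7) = (d - 3)/(d + 7)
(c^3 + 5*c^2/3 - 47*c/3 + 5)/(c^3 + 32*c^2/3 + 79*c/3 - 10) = (c - 3)/(c + 6)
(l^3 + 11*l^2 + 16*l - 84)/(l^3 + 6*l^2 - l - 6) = (l^2 + 5*l - 14)/(l^2 - 1)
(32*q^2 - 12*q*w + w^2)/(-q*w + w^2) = (-32*q^2 + 12*q*w - w^2)/(w*(q - w))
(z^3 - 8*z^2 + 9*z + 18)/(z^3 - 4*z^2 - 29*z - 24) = (z^2 - 9*z + 18)/(z^2 - 5*z - 24)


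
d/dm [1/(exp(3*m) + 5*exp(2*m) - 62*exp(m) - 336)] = (-3*exp(2*m) - 10*exp(m) + 62)*exp(m)/(exp(3*m) + 5*exp(2*m) - 62*exp(m) - 336)^2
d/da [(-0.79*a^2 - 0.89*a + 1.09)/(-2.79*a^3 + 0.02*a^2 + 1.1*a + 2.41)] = (-2.2041*a^4 - 4.9662*a^3 + 8.2721*a^2 - 3.8514*a - 3.3439)/(7.7841*a^6 - 0.1116*a^5 - 6.1376*a^4 - 13.4038*a^3 + 1.3064*a^2 + 5.302*a + 5.8081)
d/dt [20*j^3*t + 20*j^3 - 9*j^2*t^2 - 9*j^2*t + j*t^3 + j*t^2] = j*(20*j^2 - 18*j*t - 9*j + 3*t^2 + 2*t)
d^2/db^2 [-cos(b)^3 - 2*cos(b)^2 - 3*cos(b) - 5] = 15*cos(b)/4 + 4*cos(2*b) + 9*cos(3*b)/4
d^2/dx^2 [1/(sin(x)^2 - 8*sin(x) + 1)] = 2*(-2*sin(x)^4 + 12*sin(x)^3 - 27*sin(x)^2 - 28*sin(x) + 63)/(sin(x)^2 - 8*sin(x) + 1)^3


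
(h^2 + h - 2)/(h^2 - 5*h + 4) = (h + 2)/(h - 4)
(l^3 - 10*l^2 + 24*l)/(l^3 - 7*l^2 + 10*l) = (l^2 - 10*l + 24)/(l^2 - 7*l + 10)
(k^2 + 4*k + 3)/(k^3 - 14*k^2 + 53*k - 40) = (k^2 + 4*k + 3)/(k^3 - 14*k^2 + 53*k - 40)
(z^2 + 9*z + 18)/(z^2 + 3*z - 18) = (z + 3)/(z - 3)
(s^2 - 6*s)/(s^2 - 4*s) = (s - 6)/(s - 4)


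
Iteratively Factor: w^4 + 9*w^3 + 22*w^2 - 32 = (w - 1)*(w^3 + 10*w^2 + 32*w + 32) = (w - 1)*(w + 4)*(w^2 + 6*w + 8) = (w - 1)*(w + 2)*(w + 4)*(w + 4)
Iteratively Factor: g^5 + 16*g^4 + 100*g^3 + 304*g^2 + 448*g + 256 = (g + 4)*(g^4 + 12*g^3 + 52*g^2 + 96*g + 64) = (g + 4)^2*(g^3 + 8*g^2 + 20*g + 16) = (g + 2)*(g + 4)^2*(g^2 + 6*g + 8) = (g + 2)*(g + 4)^3*(g + 2)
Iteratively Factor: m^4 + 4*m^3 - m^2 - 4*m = (m - 1)*(m^3 + 5*m^2 + 4*m) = (m - 1)*(m + 1)*(m^2 + 4*m) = m*(m - 1)*(m + 1)*(m + 4)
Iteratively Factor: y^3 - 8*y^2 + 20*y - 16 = (y - 2)*(y^2 - 6*y + 8) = (y - 2)^2*(y - 4)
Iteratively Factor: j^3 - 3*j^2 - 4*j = (j - 4)*(j^2 + j) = j*(j - 4)*(j + 1)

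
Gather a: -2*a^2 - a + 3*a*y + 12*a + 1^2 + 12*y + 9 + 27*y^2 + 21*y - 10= -2*a^2 + a*(3*y + 11) + 27*y^2 + 33*y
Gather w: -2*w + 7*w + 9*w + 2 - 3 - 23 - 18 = 14*w - 42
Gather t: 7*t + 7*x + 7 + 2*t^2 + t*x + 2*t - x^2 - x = 2*t^2 + t*(x + 9) - x^2 + 6*x + 7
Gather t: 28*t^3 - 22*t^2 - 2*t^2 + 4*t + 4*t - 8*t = 28*t^3 - 24*t^2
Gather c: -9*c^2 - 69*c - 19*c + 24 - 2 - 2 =-9*c^2 - 88*c + 20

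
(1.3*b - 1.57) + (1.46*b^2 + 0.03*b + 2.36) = 1.46*b^2 + 1.33*b + 0.79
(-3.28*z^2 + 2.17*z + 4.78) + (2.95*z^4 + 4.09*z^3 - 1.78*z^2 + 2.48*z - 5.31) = 2.95*z^4 + 4.09*z^3 - 5.06*z^2 + 4.65*z - 0.529999999999999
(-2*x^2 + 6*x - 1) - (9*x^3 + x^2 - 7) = -9*x^3 - 3*x^2 + 6*x + 6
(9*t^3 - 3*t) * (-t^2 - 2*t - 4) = -9*t^5 - 18*t^4 - 33*t^3 + 6*t^2 + 12*t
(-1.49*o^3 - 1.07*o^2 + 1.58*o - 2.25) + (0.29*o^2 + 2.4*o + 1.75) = -1.49*o^3 - 0.78*o^2 + 3.98*o - 0.5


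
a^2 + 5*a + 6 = (a + 2)*(a + 3)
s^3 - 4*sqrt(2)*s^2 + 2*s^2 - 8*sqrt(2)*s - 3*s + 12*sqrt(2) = (s - 1)*(s + 3)*(s - 4*sqrt(2))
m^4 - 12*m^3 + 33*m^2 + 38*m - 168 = (m - 7)*(m - 4)*(m - 3)*(m + 2)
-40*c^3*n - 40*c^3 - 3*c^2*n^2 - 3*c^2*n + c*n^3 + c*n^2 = (-8*c + n)*(5*c + n)*(c*n + c)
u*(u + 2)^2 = u^3 + 4*u^2 + 4*u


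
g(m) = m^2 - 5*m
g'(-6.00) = -17.00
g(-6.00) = 66.00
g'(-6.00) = -17.00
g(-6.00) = 66.00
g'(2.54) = 0.08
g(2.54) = -6.25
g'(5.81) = 6.62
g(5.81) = 4.71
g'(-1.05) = -7.10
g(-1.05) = 6.35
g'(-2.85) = -10.70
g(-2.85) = 22.37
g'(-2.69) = -10.38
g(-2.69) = 20.69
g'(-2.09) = -9.18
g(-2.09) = 14.82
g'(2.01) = -0.98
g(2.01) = -6.01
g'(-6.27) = -17.54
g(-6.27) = 70.66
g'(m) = 2*m - 5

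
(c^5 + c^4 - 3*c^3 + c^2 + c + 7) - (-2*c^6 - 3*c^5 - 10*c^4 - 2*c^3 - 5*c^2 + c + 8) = 2*c^6 + 4*c^5 + 11*c^4 - c^3 + 6*c^2 - 1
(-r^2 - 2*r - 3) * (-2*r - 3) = 2*r^3 + 7*r^2 + 12*r + 9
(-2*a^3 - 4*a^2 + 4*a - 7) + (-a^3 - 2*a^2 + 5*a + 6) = -3*a^3 - 6*a^2 + 9*a - 1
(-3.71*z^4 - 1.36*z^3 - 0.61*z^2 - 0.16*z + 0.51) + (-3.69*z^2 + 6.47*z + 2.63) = -3.71*z^4 - 1.36*z^3 - 4.3*z^2 + 6.31*z + 3.14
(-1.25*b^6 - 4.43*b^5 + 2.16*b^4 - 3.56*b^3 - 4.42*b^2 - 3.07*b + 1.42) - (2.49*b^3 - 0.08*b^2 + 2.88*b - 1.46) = -1.25*b^6 - 4.43*b^5 + 2.16*b^4 - 6.05*b^3 - 4.34*b^2 - 5.95*b + 2.88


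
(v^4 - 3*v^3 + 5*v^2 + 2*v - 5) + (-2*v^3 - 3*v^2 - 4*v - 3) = v^4 - 5*v^3 + 2*v^2 - 2*v - 8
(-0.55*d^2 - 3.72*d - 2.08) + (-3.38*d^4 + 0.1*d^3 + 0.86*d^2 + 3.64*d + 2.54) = -3.38*d^4 + 0.1*d^3 + 0.31*d^2 - 0.0800000000000001*d + 0.46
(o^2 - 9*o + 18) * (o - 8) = o^3 - 17*o^2 + 90*o - 144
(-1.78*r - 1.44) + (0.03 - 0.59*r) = -2.37*r - 1.41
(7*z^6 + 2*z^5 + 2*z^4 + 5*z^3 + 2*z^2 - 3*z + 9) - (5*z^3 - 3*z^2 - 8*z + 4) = 7*z^6 + 2*z^5 + 2*z^4 + 5*z^2 + 5*z + 5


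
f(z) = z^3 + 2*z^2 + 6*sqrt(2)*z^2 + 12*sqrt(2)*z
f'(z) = 3*z^2 + 4*z + 12*sqrt(2)*z + 12*sqrt(2)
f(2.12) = 92.63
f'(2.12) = 74.91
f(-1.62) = -4.23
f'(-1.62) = -9.13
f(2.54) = 127.14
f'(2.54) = 89.59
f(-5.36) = 56.29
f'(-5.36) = -9.24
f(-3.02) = 16.84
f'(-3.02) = -19.00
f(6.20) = 746.60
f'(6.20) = 262.31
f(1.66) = 61.64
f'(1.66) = 60.05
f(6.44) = 811.24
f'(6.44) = 276.44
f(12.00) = 3441.53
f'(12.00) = 700.62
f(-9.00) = -32.43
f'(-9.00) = 71.24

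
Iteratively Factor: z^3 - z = (z + 1)*(z^2 - z) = (z - 1)*(z + 1)*(z)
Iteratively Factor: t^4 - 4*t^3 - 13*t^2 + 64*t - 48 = (t - 3)*(t^3 - t^2 - 16*t + 16) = (t - 3)*(t - 1)*(t^2 - 16) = (t - 4)*(t - 3)*(t - 1)*(t + 4)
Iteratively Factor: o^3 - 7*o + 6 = (o + 3)*(o^2 - 3*o + 2) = (o - 1)*(o + 3)*(o - 2)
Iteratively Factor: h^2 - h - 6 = (h - 3)*(h + 2)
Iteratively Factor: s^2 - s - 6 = (s - 3)*(s + 2)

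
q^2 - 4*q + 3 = (q - 3)*(q - 1)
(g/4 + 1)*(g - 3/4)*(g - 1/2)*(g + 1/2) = g^4/4 + 13*g^3/16 - 13*g^2/16 - 13*g/64 + 3/16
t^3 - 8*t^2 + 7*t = t*(t - 7)*(t - 1)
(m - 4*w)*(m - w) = m^2 - 5*m*w + 4*w^2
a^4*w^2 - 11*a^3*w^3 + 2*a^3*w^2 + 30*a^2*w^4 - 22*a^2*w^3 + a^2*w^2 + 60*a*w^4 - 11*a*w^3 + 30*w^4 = (a - 6*w)*(a - 5*w)*(a*w + w)^2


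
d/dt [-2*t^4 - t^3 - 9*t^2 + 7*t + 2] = -8*t^3 - 3*t^2 - 18*t + 7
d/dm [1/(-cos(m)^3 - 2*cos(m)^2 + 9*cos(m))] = (-3*cos(m)^2 - 4*cos(m) + 9)*sin(m)/((cos(m)^2 + 2*cos(m) - 9)^2*cos(m)^2)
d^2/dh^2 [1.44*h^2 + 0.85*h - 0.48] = 2.88000000000000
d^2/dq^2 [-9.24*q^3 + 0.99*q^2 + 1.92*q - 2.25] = 1.98 - 55.44*q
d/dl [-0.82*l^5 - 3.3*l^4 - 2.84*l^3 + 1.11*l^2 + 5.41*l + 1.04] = -4.1*l^4 - 13.2*l^3 - 8.52*l^2 + 2.22*l + 5.41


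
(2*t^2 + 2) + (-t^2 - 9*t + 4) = t^2 - 9*t + 6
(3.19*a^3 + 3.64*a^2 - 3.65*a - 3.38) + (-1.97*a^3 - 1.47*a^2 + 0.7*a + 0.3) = 1.22*a^3 + 2.17*a^2 - 2.95*a - 3.08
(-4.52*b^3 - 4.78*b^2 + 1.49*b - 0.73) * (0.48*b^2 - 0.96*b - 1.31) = -2.1696*b^5 + 2.0448*b^4 + 11.2252*b^3 + 4.481*b^2 - 1.2511*b + 0.9563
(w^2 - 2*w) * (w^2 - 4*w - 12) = w^4 - 6*w^3 - 4*w^2 + 24*w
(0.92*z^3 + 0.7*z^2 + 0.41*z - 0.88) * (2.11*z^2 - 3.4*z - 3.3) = 1.9412*z^5 - 1.651*z^4 - 4.5509*z^3 - 5.5608*z^2 + 1.639*z + 2.904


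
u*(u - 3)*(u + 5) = u^3 + 2*u^2 - 15*u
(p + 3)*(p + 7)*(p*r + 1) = p^3*r + 10*p^2*r + p^2 + 21*p*r + 10*p + 21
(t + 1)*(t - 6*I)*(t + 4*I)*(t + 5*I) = t^4 + t^3 + 3*I*t^3 + 34*t^2 + 3*I*t^2 + 34*t + 120*I*t + 120*I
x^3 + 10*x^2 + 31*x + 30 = (x + 2)*(x + 3)*(x + 5)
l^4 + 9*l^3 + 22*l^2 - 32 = (l - 1)*(l + 2)*(l + 4)^2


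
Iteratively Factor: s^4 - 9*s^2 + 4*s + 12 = (s - 2)*(s^3 + 2*s^2 - 5*s - 6) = (s - 2)*(s + 3)*(s^2 - s - 2) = (s - 2)*(s + 1)*(s + 3)*(s - 2)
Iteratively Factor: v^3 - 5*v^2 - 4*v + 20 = (v - 2)*(v^2 - 3*v - 10) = (v - 2)*(v + 2)*(v - 5)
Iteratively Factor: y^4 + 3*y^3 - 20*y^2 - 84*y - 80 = (y - 5)*(y^3 + 8*y^2 + 20*y + 16) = (y - 5)*(y + 2)*(y^2 + 6*y + 8) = (y - 5)*(y + 2)^2*(y + 4)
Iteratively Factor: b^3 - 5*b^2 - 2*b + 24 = (b - 3)*(b^2 - 2*b - 8) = (b - 3)*(b + 2)*(b - 4)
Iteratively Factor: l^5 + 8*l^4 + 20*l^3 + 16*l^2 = (l)*(l^4 + 8*l^3 + 20*l^2 + 16*l) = l*(l + 4)*(l^3 + 4*l^2 + 4*l) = l*(l + 2)*(l + 4)*(l^2 + 2*l) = l^2*(l + 2)*(l + 4)*(l + 2)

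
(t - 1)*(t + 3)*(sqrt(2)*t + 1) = sqrt(2)*t^3 + t^2 + 2*sqrt(2)*t^2 - 3*sqrt(2)*t + 2*t - 3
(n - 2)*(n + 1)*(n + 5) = n^3 + 4*n^2 - 7*n - 10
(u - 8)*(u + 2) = u^2 - 6*u - 16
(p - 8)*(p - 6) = p^2 - 14*p + 48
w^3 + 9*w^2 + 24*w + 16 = (w + 1)*(w + 4)^2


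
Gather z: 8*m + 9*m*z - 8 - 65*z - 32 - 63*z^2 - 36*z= 8*m - 63*z^2 + z*(9*m - 101) - 40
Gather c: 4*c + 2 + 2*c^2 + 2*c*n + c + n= 2*c^2 + c*(2*n + 5) + n + 2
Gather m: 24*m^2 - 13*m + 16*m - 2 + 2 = 24*m^2 + 3*m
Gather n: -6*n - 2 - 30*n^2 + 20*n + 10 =-30*n^2 + 14*n + 8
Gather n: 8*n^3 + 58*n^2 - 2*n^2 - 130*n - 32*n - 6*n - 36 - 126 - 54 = 8*n^3 + 56*n^2 - 168*n - 216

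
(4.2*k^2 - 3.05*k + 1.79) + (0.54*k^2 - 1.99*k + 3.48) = 4.74*k^2 - 5.04*k + 5.27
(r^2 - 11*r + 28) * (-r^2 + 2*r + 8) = -r^4 + 13*r^3 - 42*r^2 - 32*r + 224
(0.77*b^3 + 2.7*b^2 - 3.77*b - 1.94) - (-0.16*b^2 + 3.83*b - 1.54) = 0.77*b^3 + 2.86*b^2 - 7.6*b - 0.4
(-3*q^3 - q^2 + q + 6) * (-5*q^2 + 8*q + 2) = 15*q^5 - 19*q^4 - 19*q^3 - 24*q^2 + 50*q + 12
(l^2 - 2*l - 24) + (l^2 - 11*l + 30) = 2*l^2 - 13*l + 6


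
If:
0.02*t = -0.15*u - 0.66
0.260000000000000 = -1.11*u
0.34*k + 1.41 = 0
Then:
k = -4.15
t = -31.24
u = -0.23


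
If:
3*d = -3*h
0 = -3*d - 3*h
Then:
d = -h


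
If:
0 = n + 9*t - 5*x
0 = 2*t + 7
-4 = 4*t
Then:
No Solution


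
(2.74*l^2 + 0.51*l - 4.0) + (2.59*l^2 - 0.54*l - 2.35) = 5.33*l^2 - 0.03*l - 6.35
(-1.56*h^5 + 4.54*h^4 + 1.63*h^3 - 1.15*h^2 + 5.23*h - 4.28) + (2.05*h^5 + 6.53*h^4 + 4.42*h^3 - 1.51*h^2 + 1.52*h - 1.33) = 0.49*h^5 + 11.07*h^4 + 6.05*h^3 - 2.66*h^2 + 6.75*h - 5.61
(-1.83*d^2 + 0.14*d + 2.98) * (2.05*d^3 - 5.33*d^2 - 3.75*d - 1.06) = -3.7515*d^5 + 10.0409*d^4 + 12.2253*d^3 - 14.4686*d^2 - 11.3234*d - 3.1588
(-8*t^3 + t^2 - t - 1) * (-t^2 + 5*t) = 8*t^5 - 41*t^4 + 6*t^3 - 4*t^2 - 5*t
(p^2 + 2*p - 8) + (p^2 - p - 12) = 2*p^2 + p - 20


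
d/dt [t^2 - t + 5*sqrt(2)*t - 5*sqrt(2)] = 2*t - 1 + 5*sqrt(2)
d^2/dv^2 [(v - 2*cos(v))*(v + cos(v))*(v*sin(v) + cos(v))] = -v^3*sin(v) + 2*v^2*sin(2*v) + 5*v^2*cos(v) + 5*v*sin(v)/2 + 9*v*sin(3*v)/2 - 2*v*cos(2*v) + sin(2*v) + 5*cos(v)/2 + 3*cos(3*v)/2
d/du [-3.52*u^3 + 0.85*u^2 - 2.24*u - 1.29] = -10.56*u^2 + 1.7*u - 2.24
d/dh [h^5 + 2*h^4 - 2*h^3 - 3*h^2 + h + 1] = 5*h^4 + 8*h^3 - 6*h^2 - 6*h + 1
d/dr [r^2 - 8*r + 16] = 2*r - 8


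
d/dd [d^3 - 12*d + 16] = 3*d^2 - 12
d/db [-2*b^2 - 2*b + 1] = -4*b - 2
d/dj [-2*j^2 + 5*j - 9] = 5 - 4*j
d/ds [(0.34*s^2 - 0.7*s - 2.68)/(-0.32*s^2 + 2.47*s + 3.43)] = (0.6158*s^2 + 0.6172*s + 4.2186)/(0.1024*s^4 - 1.5808*s^3 + 3.9057*s^2 + 16.9442*s + 11.7649)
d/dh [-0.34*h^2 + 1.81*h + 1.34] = 1.81 - 0.68*h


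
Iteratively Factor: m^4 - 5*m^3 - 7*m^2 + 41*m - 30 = (m + 3)*(m^3 - 8*m^2 + 17*m - 10) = (m - 5)*(m + 3)*(m^2 - 3*m + 2) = (m - 5)*(m - 2)*(m + 3)*(m - 1)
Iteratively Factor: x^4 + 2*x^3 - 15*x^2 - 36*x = (x - 4)*(x^3 + 6*x^2 + 9*x) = (x - 4)*(x + 3)*(x^2 + 3*x) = (x - 4)*(x + 3)^2*(x)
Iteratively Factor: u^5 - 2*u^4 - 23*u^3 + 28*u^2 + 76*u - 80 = (u + 4)*(u^4 - 6*u^3 + u^2 + 24*u - 20) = (u - 1)*(u + 4)*(u^3 - 5*u^2 - 4*u + 20) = (u - 1)*(u + 2)*(u + 4)*(u^2 - 7*u + 10) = (u - 2)*(u - 1)*(u + 2)*(u + 4)*(u - 5)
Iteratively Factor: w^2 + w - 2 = (w - 1)*(w + 2)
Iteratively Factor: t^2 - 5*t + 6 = (t - 3)*(t - 2)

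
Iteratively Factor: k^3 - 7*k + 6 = (k - 1)*(k^2 + k - 6) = (k - 2)*(k - 1)*(k + 3)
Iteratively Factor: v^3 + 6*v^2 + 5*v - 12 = (v - 1)*(v^2 + 7*v + 12) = (v - 1)*(v + 4)*(v + 3)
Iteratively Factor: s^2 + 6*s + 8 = (s + 2)*(s + 4)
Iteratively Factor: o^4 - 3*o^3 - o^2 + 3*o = (o)*(o^3 - 3*o^2 - o + 3) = o*(o - 1)*(o^2 - 2*o - 3) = o*(o - 3)*(o - 1)*(o + 1)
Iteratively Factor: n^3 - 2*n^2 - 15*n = (n - 5)*(n^2 + 3*n) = n*(n - 5)*(n + 3)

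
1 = 1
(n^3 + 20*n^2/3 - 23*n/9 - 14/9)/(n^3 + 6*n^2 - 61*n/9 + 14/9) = (3*n + 1)/(3*n - 1)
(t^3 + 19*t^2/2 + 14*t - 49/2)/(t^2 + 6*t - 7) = t + 7/2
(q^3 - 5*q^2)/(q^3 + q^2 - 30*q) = q/(q + 6)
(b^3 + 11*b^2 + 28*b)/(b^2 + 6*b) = (b^2 + 11*b + 28)/(b + 6)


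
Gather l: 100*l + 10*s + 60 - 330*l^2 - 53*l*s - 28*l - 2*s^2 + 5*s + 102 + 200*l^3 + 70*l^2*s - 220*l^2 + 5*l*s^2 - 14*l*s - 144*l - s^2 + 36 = 200*l^3 + l^2*(70*s - 550) + l*(5*s^2 - 67*s - 72) - 3*s^2 + 15*s + 198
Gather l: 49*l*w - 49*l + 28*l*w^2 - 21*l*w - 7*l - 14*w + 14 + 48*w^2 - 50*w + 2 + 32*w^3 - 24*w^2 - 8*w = l*(28*w^2 + 28*w - 56) + 32*w^3 + 24*w^2 - 72*w + 16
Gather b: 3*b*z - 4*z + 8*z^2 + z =3*b*z + 8*z^2 - 3*z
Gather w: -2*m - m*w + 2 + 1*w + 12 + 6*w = -2*m + w*(7 - m) + 14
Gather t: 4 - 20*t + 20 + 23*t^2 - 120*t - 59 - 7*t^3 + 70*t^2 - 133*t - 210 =-7*t^3 + 93*t^2 - 273*t - 245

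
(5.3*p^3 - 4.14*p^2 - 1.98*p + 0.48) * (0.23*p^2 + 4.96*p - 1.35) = 1.219*p^5 + 25.3358*p^4 - 28.1448*p^3 - 4.1214*p^2 + 5.0538*p - 0.648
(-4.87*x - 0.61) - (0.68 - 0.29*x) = -4.58*x - 1.29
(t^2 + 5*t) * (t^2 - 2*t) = t^4 + 3*t^3 - 10*t^2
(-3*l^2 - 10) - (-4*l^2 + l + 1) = l^2 - l - 11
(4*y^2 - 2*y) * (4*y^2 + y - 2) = 16*y^4 - 4*y^3 - 10*y^2 + 4*y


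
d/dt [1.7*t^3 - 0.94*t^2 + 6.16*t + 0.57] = 5.1*t^2 - 1.88*t + 6.16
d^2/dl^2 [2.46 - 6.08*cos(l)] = 6.08*cos(l)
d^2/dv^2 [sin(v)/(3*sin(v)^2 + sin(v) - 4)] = (-81*(1 - cos(2*v))^2/4 - 137*sin(v)/2 + 3*sin(3*v)/2 - 6*cos(2*v) + 9*cos(4*v) - 11)/((sin(v) - 1)^2*(3*sin(v) + 4)^3)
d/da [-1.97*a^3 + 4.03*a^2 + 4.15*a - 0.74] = -5.91*a^2 + 8.06*a + 4.15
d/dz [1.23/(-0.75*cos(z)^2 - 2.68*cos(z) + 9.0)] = -(1.845*cos(z) + 3.2964)*sin(z)/(0.75*cos(z)^2 + 2.68*cos(z) - 9.0)^2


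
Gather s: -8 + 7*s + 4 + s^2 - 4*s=s^2 + 3*s - 4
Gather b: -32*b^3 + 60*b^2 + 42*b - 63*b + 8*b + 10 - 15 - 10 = -32*b^3 + 60*b^2 - 13*b - 15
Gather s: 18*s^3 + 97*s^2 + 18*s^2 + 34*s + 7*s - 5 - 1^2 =18*s^3 + 115*s^2 + 41*s - 6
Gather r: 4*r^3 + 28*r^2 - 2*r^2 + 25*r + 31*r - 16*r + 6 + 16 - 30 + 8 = 4*r^3 + 26*r^2 + 40*r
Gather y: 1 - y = 1 - y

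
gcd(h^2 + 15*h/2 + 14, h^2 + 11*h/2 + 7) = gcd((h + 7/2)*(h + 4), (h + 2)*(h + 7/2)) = h + 7/2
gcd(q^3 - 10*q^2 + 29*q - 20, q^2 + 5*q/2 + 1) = 1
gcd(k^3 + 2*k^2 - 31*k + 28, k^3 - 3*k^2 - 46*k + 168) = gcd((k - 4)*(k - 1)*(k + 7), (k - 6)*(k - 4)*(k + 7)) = k^2 + 3*k - 28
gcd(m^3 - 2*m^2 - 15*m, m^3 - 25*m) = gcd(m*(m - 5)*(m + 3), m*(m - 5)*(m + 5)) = m^2 - 5*m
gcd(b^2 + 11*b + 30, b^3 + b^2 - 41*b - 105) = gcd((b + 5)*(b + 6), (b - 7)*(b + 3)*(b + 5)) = b + 5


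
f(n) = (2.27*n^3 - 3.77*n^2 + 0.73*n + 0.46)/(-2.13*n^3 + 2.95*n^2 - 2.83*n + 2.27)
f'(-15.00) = -0.00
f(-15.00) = -1.08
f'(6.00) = -0.02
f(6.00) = -0.98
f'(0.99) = -11.95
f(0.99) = -1.06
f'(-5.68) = 0.01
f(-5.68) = -1.07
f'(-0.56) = 0.91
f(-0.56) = -0.30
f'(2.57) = -0.20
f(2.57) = -0.74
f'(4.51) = -0.05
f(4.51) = -0.93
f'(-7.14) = 0.00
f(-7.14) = -1.08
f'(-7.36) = 0.00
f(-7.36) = -1.08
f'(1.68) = -0.62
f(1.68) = -0.42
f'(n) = (6.39*n^2 - 5.9*n + 2.83)*(2.27*n^3 - 3.77*n^2 + 0.73*n + 0.46)/(-2.13*n^3 + 2.95*n^2 - 2.83*n + 2.27)^2 + (6.81*n^2 - 7.54*n + 0.73)/(-2.13*n^3 + 2.95*n^2 - 2.83*n + 2.27) = (-1.3336*n^4 - 9.7384*n^3 + 26.9137*n^2 - 19.8298*n + 2.9589)/(4.5369*n^6 - 12.567*n^5 + 20.7583*n^4 - 26.3672*n^3 + 21.4019*n^2 - 12.8482*n + 5.1529)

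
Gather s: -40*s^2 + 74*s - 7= -40*s^2 + 74*s - 7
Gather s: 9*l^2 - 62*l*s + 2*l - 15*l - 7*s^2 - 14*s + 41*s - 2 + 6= 9*l^2 - 13*l - 7*s^2 + s*(27 - 62*l) + 4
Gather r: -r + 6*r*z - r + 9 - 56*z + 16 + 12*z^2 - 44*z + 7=r*(6*z - 2) + 12*z^2 - 100*z + 32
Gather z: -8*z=-8*z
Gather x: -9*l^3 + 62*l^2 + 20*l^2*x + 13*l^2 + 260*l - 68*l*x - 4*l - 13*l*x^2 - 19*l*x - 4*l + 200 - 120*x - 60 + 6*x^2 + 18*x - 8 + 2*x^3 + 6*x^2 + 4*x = -9*l^3 + 75*l^2 + 252*l + 2*x^3 + x^2*(12 - 13*l) + x*(20*l^2 - 87*l - 98) + 132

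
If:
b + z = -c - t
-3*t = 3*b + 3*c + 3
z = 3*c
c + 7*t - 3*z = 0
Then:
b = -12/7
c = 1/3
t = 8/21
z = 1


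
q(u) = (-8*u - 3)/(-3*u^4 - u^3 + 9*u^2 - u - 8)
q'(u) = (-8*u - 3)*(12*u^3 + 3*u^2 - 18*u + 1)/(-3*u^4 - u^3 + 9*u^2 - u - 8)^2 - 8/(-3*u^4 - u^3 + 9*u^2 - u - 8) = (24*u^4 + 8*u^3 - 72*u^2 + 8*u - (8*u + 3)*(12*u^3 + 3*u^2 - 18*u + 1) + 64)/(3*u^4 + u^3 - 9*u^2 + u + 8)^2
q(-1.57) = 6.84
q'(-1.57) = -53.67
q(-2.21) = -0.65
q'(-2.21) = -1.78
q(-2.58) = -0.29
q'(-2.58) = -0.52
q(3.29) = 0.10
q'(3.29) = -0.10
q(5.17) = 0.02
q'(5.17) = -0.01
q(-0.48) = -0.15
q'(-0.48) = 1.71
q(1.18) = 3.03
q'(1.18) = -0.75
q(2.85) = 0.16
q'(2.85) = -0.21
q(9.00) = 0.00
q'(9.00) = 0.00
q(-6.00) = -0.01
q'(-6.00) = -0.00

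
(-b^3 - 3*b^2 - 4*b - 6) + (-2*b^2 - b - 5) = -b^3 - 5*b^2 - 5*b - 11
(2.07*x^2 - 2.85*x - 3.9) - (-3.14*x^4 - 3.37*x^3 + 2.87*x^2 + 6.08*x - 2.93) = 3.14*x^4 + 3.37*x^3 - 0.8*x^2 - 8.93*x - 0.97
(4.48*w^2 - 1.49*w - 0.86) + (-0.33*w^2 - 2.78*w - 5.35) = 4.15*w^2 - 4.27*w - 6.21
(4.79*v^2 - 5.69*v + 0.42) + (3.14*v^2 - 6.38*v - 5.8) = 7.93*v^2 - 12.07*v - 5.38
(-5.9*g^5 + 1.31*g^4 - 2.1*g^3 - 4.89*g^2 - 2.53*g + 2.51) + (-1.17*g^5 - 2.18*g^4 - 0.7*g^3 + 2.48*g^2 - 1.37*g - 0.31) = -7.07*g^5 - 0.87*g^4 - 2.8*g^3 - 2.41*g^2 - 3.9*g + 2.2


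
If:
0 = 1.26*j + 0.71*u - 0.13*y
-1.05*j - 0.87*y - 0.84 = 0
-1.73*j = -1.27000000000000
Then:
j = 0.73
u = -1.64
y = -1.85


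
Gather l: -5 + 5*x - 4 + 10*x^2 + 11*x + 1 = 10*x^2 + 16*x - 8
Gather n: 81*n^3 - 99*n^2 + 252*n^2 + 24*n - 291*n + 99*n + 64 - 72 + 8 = 81*n^3 + 153*n^2 - 168*n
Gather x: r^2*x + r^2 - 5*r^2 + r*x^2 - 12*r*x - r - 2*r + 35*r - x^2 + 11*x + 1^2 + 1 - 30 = -4*r^2 + 32*r + x^2*(r - 1) + x*(r^2 - 12*r + 11) - 28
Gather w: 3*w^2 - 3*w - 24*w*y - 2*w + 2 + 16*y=3*w^2 + w*(-24*y - 5) + 16*y + 2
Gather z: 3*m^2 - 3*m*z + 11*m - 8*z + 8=3*m^2 + 11*m + z*(-3*m - 8) + 8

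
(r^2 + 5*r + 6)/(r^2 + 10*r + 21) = (r + 2)/(r + 7)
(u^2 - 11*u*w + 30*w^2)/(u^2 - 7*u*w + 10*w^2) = (u - 6*w)/(u - 2*w)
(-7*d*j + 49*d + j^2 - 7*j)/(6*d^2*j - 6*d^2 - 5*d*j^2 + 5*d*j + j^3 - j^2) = (-7*d*j + 49*d + j^2 - 7*j)/(6*d^2*j - 6*d^2 - 5*d*j^2 + 5*d*j + j^3 - j^2)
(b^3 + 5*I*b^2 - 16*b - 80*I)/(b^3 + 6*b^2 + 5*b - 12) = (b^2 + b*(-4 + 5*I) - 20*I)/(b^2 + 2*b - 3)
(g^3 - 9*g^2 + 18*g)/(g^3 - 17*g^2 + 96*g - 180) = g*(g - 3)/(g^2 - 11*g + 30)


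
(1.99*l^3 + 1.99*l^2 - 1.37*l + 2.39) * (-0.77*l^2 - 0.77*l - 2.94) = -1.5323*l^5 - 3.0646*l^4 - 6.328*l^3 - 6.636*l^2 + 2.1875*l - 7.0266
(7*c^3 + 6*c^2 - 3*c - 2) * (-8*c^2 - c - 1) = -56*c^5 - 55*c^4 + 11*c^3 + 13*c^2 + 5*c + 2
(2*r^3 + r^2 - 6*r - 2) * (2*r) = 4*r^4 + 2*r^3 - 12*r^2 - 4*r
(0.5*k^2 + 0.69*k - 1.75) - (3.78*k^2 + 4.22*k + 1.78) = -3.28*k^2 - 3.53*k - 3.53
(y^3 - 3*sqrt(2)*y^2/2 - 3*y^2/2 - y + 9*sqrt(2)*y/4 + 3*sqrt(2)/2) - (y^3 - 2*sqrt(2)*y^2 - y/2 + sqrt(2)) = -3*y^2/2 + sqrt(2)*y^2/2 - y/2 + 9*sqrt(2)*y/4 + sqrt(2)/2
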